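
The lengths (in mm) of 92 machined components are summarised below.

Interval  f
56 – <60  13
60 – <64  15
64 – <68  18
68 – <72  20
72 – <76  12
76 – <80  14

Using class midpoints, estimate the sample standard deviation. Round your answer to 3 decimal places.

Midpoints: 58, 62, 66, 70, 74, 78
n = 92, Σfm = 6252, mean = 67.9565
Σfm² = 428688
Σf(m − x̄)² = Σfm² − (Σfm)²/n = 428688 − 6252²/92 = 3823.8261
Sample variance = 3823.8261 / 91 = 42.0201
Standard deviation = √42.0201 = 6.4823

6.482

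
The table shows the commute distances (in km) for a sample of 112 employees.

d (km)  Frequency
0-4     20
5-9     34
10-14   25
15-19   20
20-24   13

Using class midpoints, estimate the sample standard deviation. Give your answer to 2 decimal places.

Midpoints: 2, 7, 12, 17, 22
n = 112, Σfm = 1204, mean = 10.7500
Σfm² = 17418
Σf(m − x̄)² = Σfm² − (Σfm)²/n = 17418 − 1204²/112 = 4475.0000
Sample variance = 4475.0000 / 111 = 40.3153
Standard deviation = √40.3153 = 6.3494

6.35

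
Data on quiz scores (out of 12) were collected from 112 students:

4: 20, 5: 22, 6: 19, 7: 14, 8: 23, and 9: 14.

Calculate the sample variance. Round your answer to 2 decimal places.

Values: 4, 5, 6, 7, 8, 9
n = 112, Σfx = 712, mean = 6.3571
Σfx² = 4846
Σf(x − x̄)² = Σfx² − (Σfx)²/n = 4846 − 712²/112 = 319.7143
Sample variance = 319.7143 / 111 = 2.8803

2.88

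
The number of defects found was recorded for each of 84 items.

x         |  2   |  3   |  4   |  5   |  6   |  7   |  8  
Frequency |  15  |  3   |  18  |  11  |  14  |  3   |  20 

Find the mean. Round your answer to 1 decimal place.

5.1

Values: 2, 3, 4, 5, 6, 7, 8
Σfx = 15×2 + 3×3 + 18×4 + 11×5 + 14×6 + 3×7 + 20×8 = 431
n = Σf = 84
Mean = 431 / 84 = 5.1310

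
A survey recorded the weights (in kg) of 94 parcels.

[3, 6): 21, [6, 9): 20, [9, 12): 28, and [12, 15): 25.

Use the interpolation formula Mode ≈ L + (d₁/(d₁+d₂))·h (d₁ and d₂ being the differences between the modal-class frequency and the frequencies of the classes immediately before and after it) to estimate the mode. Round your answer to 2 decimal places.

11.18

Modal class: [9, 12) (highest frequency 28).
d₁ = 28 − 20 = 8, d₂ = 28 − 25 = 3
Mode ≈ 9 + (8/(8+3)) × 3 = 9 + 2.1818 = 11.1818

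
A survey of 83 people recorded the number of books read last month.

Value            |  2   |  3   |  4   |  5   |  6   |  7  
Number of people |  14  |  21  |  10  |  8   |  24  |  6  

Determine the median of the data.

Cumulative frequencies: 14, 35, 45, 53, 77, 83
n = 83, so the median is the value in position (n+1)/2 = 42.
Position 42 falls at value 4.

4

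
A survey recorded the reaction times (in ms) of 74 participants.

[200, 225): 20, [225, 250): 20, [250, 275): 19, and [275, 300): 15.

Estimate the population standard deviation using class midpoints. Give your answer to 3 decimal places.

27.206

Midpoints: 212.5, 237.5, 262.5, 287.5
n = 74, Σfm = 18300, mean = 247.2973
Σfm² = 4580312.5
Σf(m − x̄)² = Σfm² − (Σfm)²/n = 4580312.5 − 18300²/74 = 54771.9595
Population variance = 54771.9595 / 74 = 740.1616
Standard deviation = √740.1616 = 27.2059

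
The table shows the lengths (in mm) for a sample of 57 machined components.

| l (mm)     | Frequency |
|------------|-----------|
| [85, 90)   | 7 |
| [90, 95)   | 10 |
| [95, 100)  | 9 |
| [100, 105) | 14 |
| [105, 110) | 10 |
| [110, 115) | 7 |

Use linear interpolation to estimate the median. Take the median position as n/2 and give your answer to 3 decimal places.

100.893

Cumulative frequencies: 7, 17, 26, 40, 50, 57
n = 57; position = n/2 = 28.5.
This falls in the class [100, 105): L = 100, F = 26, f = 14, h = 5.
Median ≈ 100 + ((28.5 − 26) / 14) × 5 = 100.8929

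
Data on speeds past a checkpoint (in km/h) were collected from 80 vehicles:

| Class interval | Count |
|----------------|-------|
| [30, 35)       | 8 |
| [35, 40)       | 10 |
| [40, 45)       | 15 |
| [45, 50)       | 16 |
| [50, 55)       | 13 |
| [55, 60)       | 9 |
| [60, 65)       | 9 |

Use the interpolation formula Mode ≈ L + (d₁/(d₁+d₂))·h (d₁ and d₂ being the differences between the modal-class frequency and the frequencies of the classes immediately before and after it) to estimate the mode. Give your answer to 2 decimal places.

Modal class: [45, 50) (highest frequency 16).
d₁ = 16 − 15 = 1, d₂ = 16 − 13 = 3
Mode ≈ 45 + (1/(1+3)) × 5 = 45 + 1.2500 = 46.2500

46.25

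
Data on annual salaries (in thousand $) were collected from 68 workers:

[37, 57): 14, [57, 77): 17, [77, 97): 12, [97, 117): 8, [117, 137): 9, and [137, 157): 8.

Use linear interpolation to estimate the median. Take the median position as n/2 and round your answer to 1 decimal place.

82.0

Cumulative frequencies: 14, 31, 43, 51, 60, 68
n = 68; position = n/2 = 34.
This falls in the class [77, 97): L = 77, F = 31, f = 12, h = 20.
Median ≈ 77 + ((34 − 31) / 12) × 20 = 82.0000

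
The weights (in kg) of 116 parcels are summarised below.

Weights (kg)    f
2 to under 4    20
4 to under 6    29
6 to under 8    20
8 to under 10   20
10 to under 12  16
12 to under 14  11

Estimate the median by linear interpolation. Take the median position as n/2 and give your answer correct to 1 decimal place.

Cumulative frequencies: 20, 49, 69, 89, 105, 116
n = 116; position = n/2 = 58.
This falls in the class 6 to under 8: L = 6, F = 49, f = 20, h = 2.
Median ≈ 6 + ((58 − 49) / 20) × 2 = 6.9000

6.9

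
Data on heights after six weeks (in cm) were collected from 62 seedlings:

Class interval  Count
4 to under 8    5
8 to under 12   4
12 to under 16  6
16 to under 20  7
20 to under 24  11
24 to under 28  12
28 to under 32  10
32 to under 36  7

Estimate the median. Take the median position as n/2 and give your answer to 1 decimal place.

23.3

Cumulative frequencies: 5, 9, 15, 22, 33, 45, 55, 62
n = 62; position = n/2 = 31.
This falls in the class 20 to under 24: L = 20, F = 22, f = 11, h = 4.
Median ≈ 20 + ((31 − 22) / 11) × 4 = 23.2727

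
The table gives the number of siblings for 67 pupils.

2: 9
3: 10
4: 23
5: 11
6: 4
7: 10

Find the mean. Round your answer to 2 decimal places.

4.31

Values: 2, 3, 4, 5, 6, 7
Σfx = 9×2 + 10×3 + 23×4 + 11×5 + 4×6 + 10×7 = 289
n = Σf = 67
Mean = 289 / 67 = 4.3134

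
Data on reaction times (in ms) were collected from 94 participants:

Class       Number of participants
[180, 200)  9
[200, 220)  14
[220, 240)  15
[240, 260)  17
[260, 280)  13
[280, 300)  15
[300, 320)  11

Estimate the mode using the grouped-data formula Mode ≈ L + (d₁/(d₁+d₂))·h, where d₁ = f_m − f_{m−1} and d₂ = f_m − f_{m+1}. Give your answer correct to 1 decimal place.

Modal class: [240, 260) (highest frequency 17).
d₁ = 17 − 15 = 2, d₂ = 17 − 13 = 4
Mode ≈ 240 + (2/(2+4)) × 20 = 240 + 6.6667 = 246.6667

246.7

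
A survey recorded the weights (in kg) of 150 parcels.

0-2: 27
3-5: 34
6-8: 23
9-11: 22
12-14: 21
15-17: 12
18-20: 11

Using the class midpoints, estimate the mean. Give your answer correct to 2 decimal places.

8.12

Midpoints: 1, 4, 7, 10, 13, 16, 19
Σfm = 27×1 + 34×4 + 23×7 + 22×10 + 21×13 + 12×16 + 11×19 = 1218
n = Σf = 150
Mean = 1218 / 150 = 8.1200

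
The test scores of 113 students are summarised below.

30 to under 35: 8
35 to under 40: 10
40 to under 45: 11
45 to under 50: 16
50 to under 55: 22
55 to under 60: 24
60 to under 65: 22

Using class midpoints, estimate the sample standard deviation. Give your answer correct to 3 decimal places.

Midpoints: 32.5, 37.5, 42.5, 47.5, 52.5, 57.5, 62.5
n = 113, Σfm = 5772.5, mean = 51.0841
Σfm² = 304406.25
Σf(m − x̄)² = Σfm² − (Σfm)²/n = 304406.25 − 5772.5²/113 = 9523.4513
Sample variance = 9523.4513 / 112 = 85.0308
Standard deviation = √85.0308 = 9.2212

9.221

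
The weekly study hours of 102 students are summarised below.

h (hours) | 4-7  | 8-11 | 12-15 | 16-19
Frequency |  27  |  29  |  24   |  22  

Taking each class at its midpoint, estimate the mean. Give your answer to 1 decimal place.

Midpoints: 5.5, 9.5, 13.5, 17.5
Σfm = 27×5.5 + 29×9.5 + 24×13.5 + 22×17.5 = 1133
n = Σf = 102
Mean = 1133 / 102 = 11.1078

11.1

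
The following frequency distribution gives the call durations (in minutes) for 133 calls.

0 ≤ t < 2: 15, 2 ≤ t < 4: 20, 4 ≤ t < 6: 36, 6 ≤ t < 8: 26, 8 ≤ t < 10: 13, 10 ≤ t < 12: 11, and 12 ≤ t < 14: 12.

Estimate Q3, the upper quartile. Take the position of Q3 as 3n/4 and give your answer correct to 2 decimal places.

Cumulative frequencies: 15, 35, 71, 97, 110, 121, 133
n = 133; position = 3n/4 = 99.75.
This falls in the class 8 ≤ t < 10: L = 8, F = 97, f = 13, h = 2.
Upper quartile ≈ 8 + ((99.75 − 97) / 13) × 2 = 8.4231

8.42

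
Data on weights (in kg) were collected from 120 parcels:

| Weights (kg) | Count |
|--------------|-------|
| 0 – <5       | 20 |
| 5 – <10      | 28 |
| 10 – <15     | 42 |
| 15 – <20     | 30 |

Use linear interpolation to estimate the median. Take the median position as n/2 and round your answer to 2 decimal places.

11.43

Cumulative frequencies: 20, 48, 90, 120
n = 120; position = n/2 = 60.
This falls in the class 10 – <15: L = 10, F = 48, f = 42, h = 5.
Median ≈ 10 + ((60 − 48) / 42) × 5 = 11.4286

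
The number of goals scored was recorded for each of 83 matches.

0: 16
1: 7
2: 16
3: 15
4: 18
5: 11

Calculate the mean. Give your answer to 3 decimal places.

Values: 0, 1, 2, 3, 4, 5
Σfx = 16×0 + 7×1 + 16×2 + 15×3 + 18×4 + 11×5 = 211
n = Σf = 83
Mean = 211 / 83 = 2.5422

2.542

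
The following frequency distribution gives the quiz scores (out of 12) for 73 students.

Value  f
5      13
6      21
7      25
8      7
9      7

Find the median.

7

Cumulative frequencies: 13, 34, 59, 66, 73
n = 73, so the median is the value in position (n+1)/2 = 37.
Position 37 falls at value 7.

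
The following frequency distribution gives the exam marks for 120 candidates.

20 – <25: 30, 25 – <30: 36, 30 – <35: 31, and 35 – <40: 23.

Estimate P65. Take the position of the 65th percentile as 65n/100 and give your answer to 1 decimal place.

31.9

Cumulative frequencies: 30, 66, 97, 120
n = 120; position = 65n/100 = 78.
This falls in the class 30 – <35: L = 30, F = 66, f = 31, h = 5.
65th percentile ≈ 30 + ((78 − 66) / 31) × 5 = 31.9355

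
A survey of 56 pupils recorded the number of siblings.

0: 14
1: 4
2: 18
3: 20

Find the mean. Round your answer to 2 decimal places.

Values: 0, 1, 2, 3
Σfx = 14×0 + 4×1 + 18×2 + 20×3 = 100
n = Σf = 56
Mean = 100 / 56 = 1.7857

1.79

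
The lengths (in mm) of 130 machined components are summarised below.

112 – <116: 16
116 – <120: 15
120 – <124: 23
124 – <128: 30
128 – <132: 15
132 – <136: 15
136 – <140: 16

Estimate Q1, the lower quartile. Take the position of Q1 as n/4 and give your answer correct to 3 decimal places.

120.261

Cumulative frequencies: 16, 31, 54, 84, 99, 114, 130
n = 130; position = n/4 = 32.5.
This falls in the class 120 – <124: L = 120, F = 31, f = 23, h = 4.
Lower quartile ≈ 120 + ((32.5 − 31) / 23) × 4 = 120.2609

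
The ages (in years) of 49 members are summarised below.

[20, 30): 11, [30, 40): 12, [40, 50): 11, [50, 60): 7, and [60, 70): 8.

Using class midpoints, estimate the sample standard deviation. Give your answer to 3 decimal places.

13.884

Midpoints: 25, 35, 45, 55, 65
n = 49, Σfm = 2095, mean = 42.7551
Σfm² = 98825
Σf(m − x̄)² = Σfm² − (Σfm)²/n = 98825 − 2095²/49 = 9253.0612
Sample variance = 9253.0612 / 48 = 192.7721
Standard deviation = √192.7721 = 13.8842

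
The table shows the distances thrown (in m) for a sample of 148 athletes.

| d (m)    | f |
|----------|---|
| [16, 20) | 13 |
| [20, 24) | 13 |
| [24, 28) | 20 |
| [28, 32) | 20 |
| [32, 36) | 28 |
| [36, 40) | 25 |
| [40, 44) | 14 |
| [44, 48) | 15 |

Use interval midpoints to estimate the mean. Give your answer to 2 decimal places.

Midpoints: 18, 22, 26, 30, 34, 38, 42, 46
Σfm = 13×18 + 13×22 + 20×26 + 20×30 + 28×34 + 25×38 + 14×42 + 15×46 = 4820
n = Σf = 148
Mean = 4820 / 148 = 32.5676

32.57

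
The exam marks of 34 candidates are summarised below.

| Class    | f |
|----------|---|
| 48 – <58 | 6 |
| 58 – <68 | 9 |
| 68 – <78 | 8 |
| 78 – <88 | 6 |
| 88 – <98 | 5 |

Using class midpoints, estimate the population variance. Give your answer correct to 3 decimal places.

Midpoints: 53, 63, 73, 83, 93
n = 34, Σfm = 2432, mean = 71.5294
Σfm² = 179786
Σf(m − x̄)² = Σfm² − (Σfm)²/n = 179786 − 2432²/34 = 5826.4706
Population variance = 5826.4706 / 34 = 171.3668

171.367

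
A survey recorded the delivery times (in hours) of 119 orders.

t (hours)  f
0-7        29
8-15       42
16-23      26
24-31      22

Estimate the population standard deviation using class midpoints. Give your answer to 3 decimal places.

8.325

Midpoints: 3.5, 11.5, 19.5, 27.5
n = 119, Σfm = 1696.5, mean = 14.2563
Σfm² = 32433.75
Σf(m − x̄)² = Σfm² − (Σfm)²/n = 32433.75 − 1696.5²/119 = 8247.9328
Population variance = 8247.9328 / 119 = 69.3104
Standard deviation = √69.3104 = 8.3253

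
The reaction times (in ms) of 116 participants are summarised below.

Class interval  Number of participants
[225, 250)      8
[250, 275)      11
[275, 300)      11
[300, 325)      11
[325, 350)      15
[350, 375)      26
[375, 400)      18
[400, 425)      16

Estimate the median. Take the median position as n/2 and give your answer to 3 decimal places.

Cumulative frequencies: 8, 19, 30, 41, 56, 82, 100, 116
n = 116; position = n/2 = 58.
This falls in the class [350, 375): L = 350, F = 56, f = 26, h = 25.
Median ≈ 350 + ((58 − 56) / 26) × 25 = 351.9231

351.923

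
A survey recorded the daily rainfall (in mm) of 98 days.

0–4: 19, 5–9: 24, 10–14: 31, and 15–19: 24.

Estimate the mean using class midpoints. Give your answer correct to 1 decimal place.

Midpoints: 2, 7, 12, 17
Σfm = 19×2 + 24×7 + 31×12 + 24×17 = 986
n = Σf = 98
Mean = 986 / 98 = 10.0612

10.1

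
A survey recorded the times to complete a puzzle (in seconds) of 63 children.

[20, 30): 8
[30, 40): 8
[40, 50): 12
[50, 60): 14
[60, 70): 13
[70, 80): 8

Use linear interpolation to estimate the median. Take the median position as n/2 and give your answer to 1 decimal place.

Cumulative frequencies: 8, 16, 28, 42, 55, 63
n = 63; position = n/2 = 31.5.
This falls in the class [50, 60): L = 50, F = 28, f = 14, h = 10.
Median ≈ 50 + ((31.5 − 28) / 14) × 10 = 52.5000

52.5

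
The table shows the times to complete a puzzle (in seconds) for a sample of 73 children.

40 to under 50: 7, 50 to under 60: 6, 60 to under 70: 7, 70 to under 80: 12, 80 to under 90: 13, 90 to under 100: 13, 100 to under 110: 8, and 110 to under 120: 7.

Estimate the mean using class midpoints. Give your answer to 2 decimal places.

Midpoints: 45, 55, 65, 75, 85, 95, 105, 115
Σfm = 7×45 + 6×55 + 7×65 + 12×75 + 13×85 + 13×95 + 8×105 + 7×115 = 5985
n = Σf = 73
Mean = 5985 / 73 = 81.9863

81.99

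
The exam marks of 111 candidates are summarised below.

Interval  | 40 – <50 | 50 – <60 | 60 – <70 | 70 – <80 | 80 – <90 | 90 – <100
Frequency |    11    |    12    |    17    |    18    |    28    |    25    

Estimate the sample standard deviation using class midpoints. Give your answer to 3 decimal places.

16.289

Midpoints: 45, 55, 65, 75, 85, 95
n = 111, Σfm = 8365, mean = 75.3604
Σfm² = 659575
Σf(m − x̄)² = Σfm² − (Σfm)²/n = 659575 − 8365²/111 = 29185.5856
Sample variance = 29185.5856 / 110 = 265.3235
Standard deviation = √265.3235 = 16.2888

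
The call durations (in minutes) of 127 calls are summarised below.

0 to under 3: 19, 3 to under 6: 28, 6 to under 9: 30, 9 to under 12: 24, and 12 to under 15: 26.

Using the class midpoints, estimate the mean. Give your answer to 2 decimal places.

Midpoints: 1.5, 4.5, 7.5, 10.5, 13.5
Σfm = 19×1.5 + 28×4.5 + 30×7.5 + 24×10.5 + 26×13.5 = 982.5
n = Σf = 127
Mean = 982.5 / 127 = 7.7362

7.74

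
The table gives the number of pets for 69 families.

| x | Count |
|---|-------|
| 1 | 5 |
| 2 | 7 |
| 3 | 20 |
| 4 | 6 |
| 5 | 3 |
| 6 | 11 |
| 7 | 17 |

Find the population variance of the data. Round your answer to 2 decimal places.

4.09

Values: 1, 2, 3, 4, 5, 6, 7
n = 69, Σfx = 303, mean = 4.3913
Σfx² = 1613
Σf(x − x̄)² = Σfx² − (Σfx)²/n = 1613 − 303²/69 = 282.4348
Population variance = 282.4348 / 69 = 4.0933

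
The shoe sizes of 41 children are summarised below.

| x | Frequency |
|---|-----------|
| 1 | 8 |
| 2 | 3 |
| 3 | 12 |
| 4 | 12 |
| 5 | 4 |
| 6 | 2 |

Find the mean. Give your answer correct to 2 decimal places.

Values: 1, 2, 3, 4, 5, 6
Σfx = 8×1 + 3×2 + 12×3 + 12×4 + 4×5 + 2×6 = 130
n = Σf = 41
Mean = 130 / 41 = 3.1707

3.17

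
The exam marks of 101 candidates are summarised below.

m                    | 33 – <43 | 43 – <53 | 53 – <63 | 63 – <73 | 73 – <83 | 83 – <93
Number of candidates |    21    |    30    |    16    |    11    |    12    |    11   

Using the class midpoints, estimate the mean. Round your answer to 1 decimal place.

Midpoints: 38, 48, 58, 68, 78, 88
Σfm = 21×38 + 30×48 + 16×58 + 11×68 + 12×78 + 11×88 = 5818
n = Σf = 101
Mean = 5818 / 101 = 57.6040

57.6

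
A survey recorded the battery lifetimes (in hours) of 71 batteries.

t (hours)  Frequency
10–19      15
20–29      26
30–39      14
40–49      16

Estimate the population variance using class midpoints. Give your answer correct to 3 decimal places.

Midpoints: 14.5, 24.5, 34.5, 44.5
n = 71, Σfm = 2049.5, mean = 28.8662
Σfm² = 67107.75
Σf(m − x̄)² = Σfm² − (Σfm)²/n = 67107.75 − 2049.5²/71 = 7946.4789
Population variance = 7946.4789 / 71 = 111.9222

111.922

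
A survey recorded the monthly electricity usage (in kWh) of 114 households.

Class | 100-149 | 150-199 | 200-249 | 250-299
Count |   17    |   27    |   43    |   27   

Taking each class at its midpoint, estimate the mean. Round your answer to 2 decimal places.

209.59

Midpoints: 124.5, 174.5, 224.5, 274.5
Σfm = 17×124.5 + 27×174.5 + 43×224.5 + 27×274.5 = 23893
n = Σf = 114
Mean = 23893 / 114 = 209.5877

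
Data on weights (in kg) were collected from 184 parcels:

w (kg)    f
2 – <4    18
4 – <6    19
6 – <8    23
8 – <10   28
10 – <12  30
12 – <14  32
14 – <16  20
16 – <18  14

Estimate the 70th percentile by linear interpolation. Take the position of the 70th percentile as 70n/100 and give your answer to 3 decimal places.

Cumulative frequencies: 18, 37, 60, 88, 118, 150, 170, 184
n = 184; position = 70n/100 = 128.8.
This falls in the class 12 – <14: L = 12, F = 118, f = 32, h = 2.
70th percentile ≈ 12 + ((128.8 − 118) / 32) × 2 = 12.6750

12.675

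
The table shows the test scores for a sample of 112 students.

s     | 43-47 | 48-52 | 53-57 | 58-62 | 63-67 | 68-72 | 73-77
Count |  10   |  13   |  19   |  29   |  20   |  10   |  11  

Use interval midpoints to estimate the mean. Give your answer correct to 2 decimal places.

59.91

Midpoints: 45, 50, 55, 60, 65, 70, 75
Σfm = 10×45 + 13×50 + 19×55 + 29×60 + 20×65 + 10×70 + 11×75 = 6710
n = Σf = 112
Mean = 6710 / 112 = 59.9107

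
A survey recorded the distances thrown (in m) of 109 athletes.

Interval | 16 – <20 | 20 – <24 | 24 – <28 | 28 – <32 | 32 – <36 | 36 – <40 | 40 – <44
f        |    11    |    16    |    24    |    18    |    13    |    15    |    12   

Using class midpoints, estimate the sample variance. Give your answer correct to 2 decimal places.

Midpoints: 18, 22, 26, 30, 34, 38, 42
n = 109, Σfm = 3230, mean = 29.6330
Σfm² = 101588
Σf(m − x̄)² = Σfm² − (Σfm)²/n = 101588 − 3230²/109 = 5873.3211
Sample variance = 5873.3211 / 108 = 54.3826

54.38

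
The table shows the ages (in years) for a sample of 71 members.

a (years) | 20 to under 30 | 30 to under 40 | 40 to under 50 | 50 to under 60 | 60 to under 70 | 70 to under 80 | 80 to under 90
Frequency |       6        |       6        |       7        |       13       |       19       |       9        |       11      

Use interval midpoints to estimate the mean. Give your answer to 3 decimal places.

Midpoints: 25, 35, 45, 55, 65, 75, 85
Σfm = 6×25 + 6×35 + 7×45 + 13×55 + 19×65 + 9×75 + 11×85 = 4235
n = Σf = 71
Mean = 4235 / 71 = 59.6479

59.648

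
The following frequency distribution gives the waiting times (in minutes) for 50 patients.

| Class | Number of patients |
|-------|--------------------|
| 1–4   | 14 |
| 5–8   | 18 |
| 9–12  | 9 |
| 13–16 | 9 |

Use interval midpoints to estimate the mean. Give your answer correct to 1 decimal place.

Midpoints: 2.5, 6.5, 10.5, 14.5
Σfm = 14×2.5 + 18×6.5 + 9×10.5 + 9×14.5 = 377
n = Σf = 50
Mean = 377 / 50 = 7.5400

7.5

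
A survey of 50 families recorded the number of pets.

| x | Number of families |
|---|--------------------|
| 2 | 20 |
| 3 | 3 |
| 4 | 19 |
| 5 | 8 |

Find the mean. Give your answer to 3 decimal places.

3.300

Values: 2, 3, 4, 5
Σfx = 20×2 + 3×3 + 19×4 + 8×5 = 165
n = Σf = 50
Mean = 165 / 50 = 3.3000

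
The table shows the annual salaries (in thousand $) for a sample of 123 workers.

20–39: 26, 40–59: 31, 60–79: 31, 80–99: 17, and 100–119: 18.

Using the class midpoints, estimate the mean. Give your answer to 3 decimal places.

Midpoints: 29.5, 49.5, 69.5, 89.5, 109.5
Σfm = 26×29.5 + 31×49.5 + 31×69.5 + 17×89.5 + 18×109.5 = 7948.5
n = Σf = 123
Mean = 7948.5 / 123 = 64.6220

64.622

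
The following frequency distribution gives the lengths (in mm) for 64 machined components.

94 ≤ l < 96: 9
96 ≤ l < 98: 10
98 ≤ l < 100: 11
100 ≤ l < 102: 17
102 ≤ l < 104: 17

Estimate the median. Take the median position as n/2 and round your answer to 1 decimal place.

100.2

Cumulative frequencies: 9, 19, 30, 47, 64
n = 64; position = n/2 = 32.
This falls in the class 100 ≤ l < 102: L = 100, F = 30, f = 17, h = 2.
Median ≈ 100 + ((32 − 30) / 17) × 2 = 100.2353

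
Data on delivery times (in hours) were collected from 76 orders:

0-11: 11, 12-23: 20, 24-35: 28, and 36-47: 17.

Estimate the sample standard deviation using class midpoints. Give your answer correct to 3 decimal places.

11.821

Midpoints: 5.5, 17.5, 29.5, 41.5
n = 76, Σfm = 1942, mean = 25.5526
Σfm² = 60103
Σf(m − x̄)² = Σfm² − (Σfm)²/n = 60103 − 1942²/76 = 10479.7895
Sample variance = 10479.7895 / 75 = 139.7305
Standard deviation = √139.7305 = 11.8208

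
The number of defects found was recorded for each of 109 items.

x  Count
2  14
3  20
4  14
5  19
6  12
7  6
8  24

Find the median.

Cumulative frequencies: 14, 34, 48, 67, 79, 85, 109
n = 109, so the median is the value in position (n+1)/2 = 55.
Position 55 falls at value 5.

5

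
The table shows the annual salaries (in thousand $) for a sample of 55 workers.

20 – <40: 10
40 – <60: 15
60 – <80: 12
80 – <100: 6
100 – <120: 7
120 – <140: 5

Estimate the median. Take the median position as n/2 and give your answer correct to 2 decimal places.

64.17

Cumulative frequencies: 10, 25, 37, 43, 50, 55
n = 55; position = n/2 = 27.5.
This falls in the class 60 – <80: L = 60, F = 25, f = 12, h = 20.
Median ≈ 60 + ((27.5 − 25) / 12) × 20 = 64.1667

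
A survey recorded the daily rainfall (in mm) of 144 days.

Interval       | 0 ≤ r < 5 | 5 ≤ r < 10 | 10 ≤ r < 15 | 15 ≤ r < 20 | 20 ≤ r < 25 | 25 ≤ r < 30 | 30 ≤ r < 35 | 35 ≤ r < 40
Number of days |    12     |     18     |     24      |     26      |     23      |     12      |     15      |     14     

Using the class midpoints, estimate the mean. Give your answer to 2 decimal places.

Midpoints: 2.5, 7.5, 12.5, 17.5, 22.5, 27.5, 32.5, 37.5
Σfm = 12×2.5 + 18×7.5 + 24×12.5 + 26×17.5 + 23×22.5 + 12×27.5 + 15×32.5 + 14×37.5 = 2780
n = Σf = 144
Mean = 2780 / 144 = 19.3056

19.31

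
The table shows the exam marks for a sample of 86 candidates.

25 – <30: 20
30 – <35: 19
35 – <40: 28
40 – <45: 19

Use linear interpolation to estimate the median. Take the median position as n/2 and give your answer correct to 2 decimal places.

Cumulative frequencies: 20, 39, 67, 86
n = 86; position = n/2 = 43.
This falls in the class 35 – <40: L = 35, F = 39, f = 28, h = 5.
Median ≈ 35 + ((43 − 39) / 28) × 5 = 35.7143

35.71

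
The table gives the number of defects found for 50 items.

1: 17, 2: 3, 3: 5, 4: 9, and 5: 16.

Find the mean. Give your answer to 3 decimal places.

3.080

Values: 1, 2, 3, 4, 5
Σfx = 17×1 + 3×2 + 5×3 + 9×4 + 16×5 = 154
n = Σf = 50
Mean = 154 / 50 = 3.0800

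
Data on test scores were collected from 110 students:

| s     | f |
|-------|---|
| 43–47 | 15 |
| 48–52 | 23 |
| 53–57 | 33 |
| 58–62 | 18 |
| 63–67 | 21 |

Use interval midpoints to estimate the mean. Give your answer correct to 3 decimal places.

Midpoints: 45, 50, 55, 60, 65
Σfm = 15×45 + 23×50 + 33×55 + 18×60 + 21×65 = 6085
n = Σf = 110
Mean = 6085 / 110 = 55.3182

55.318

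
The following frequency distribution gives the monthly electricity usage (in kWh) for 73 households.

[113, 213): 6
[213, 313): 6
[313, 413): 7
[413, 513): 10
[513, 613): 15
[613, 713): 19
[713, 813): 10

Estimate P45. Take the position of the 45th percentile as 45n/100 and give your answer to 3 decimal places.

Cumulative frequencies: 6, 12, 19, 29, 44, 63, 73
n = 73; position = 45n/100 = 32.85.
This falls in the class [513, 613): L = 513, F = 29, f = 15, h = 100.
45th percentile ≈ 513 + ((32.85 − 29) / 15) × 100 = 538.6667

538.667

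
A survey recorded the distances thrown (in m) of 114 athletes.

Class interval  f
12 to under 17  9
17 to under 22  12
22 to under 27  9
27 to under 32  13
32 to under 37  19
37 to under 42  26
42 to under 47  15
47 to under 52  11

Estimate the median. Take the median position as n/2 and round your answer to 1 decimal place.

Cumulative frequencies: 9, 21, 30, 43, 62, 88, 103, 114
n = 114; position = n/2 = 57.
This falls in the class 32 to under 37: L = 32, F = 43, f = 19, h = 5.
Median ≈ 32 + ((57 − 43) / 19) × 5 = 35.6842

35.7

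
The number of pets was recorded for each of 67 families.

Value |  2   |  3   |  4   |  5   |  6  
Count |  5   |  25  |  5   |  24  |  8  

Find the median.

Cumulative frequencies: 5, 30, 35, 59, 67
n = 67, so the median is the value in position (n+1)/2 = 34.
Position 34 falls at value 4.

4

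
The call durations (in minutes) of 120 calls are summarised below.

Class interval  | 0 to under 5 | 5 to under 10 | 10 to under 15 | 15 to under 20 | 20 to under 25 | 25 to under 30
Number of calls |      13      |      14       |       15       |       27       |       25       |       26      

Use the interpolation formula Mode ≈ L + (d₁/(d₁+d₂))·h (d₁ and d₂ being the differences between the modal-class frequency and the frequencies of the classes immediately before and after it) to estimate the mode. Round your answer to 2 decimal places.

19.29

Modal class: 15 to under 20 (highest frequency 27).
d₁ = 27 − 15 = 12, d₂ = 27 − 25 = 2
Mode ≈ 15 + (12/(12+2)) × 5 = 15 + 4.2857 = 19.2857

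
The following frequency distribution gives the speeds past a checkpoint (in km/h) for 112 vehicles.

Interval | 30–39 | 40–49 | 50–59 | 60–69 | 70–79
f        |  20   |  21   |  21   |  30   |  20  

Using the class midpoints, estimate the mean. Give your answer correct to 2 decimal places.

Midpoints: 34.5, 44.5, 54.5, 64.5, 74.5
Σfm = 20×34.5 + 21×44.5 + 21×54.5 + 30×64.5 + 20×74.5 = 6194
n = Σf = 112
Mean = 6194 / 112 = 55.3036

55.30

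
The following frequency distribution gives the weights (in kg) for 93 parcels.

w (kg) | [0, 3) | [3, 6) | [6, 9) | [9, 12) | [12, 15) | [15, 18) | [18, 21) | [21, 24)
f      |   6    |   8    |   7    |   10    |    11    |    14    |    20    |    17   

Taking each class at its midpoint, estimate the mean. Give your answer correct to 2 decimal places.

14.56

Midpoints: 1.5, 4.5, 7.5, 10.5, 13.5, 16.5, 19.5, 22.5
Σfm = 6×1.5 + 8×4.5 + 7×7.5 + 10×10.5 + 11×13.5 + 14×16.5 + 20×19.5 + 17×22.5 = 1354.5
n = Σf = 93
Mean = 1354.5 / 93 = 14.5645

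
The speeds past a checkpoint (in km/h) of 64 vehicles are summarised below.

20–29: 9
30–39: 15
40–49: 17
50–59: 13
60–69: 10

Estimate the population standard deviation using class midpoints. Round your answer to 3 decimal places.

Midpoints: 24.5, 34.5, 44.5, 54.5, 64.5
n = 64, Σfm = 2848, mean = 44.5000
Σfm² = 137136
Σf(m − x̄)² = Σfm² − (Σfm)²/n = 137136 − 2848²/64 = 10400.0000
Population variance = 10400.0000 / 64 = 162.5000
Standard deviation = √162.5000 = 12.7475

12.748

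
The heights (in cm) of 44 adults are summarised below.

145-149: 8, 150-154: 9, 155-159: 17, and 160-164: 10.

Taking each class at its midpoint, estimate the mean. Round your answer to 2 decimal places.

155.30

Midpoints: 147, 152, 157, 162
Σfm = 8×147 + 9×152 + 17×157 + 10×162 = 6833
n = Σf = 44
Mean = 6833 / 44 = 155.2955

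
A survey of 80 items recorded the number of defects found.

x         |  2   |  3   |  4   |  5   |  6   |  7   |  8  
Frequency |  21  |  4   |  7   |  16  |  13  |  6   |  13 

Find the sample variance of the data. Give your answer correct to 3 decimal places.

Values: 2, 3, 4, 5, 6, 7, 8
n = 80, Σfx = 386, mean = 4.8250
Σfx² = 2226
Σf(x − x̄)² = Σfx² − (Σfx)²/n = 2226 − 386²/80 = 363.5500
Sample variance = 363.5500 / 79 = 4.6019

4.602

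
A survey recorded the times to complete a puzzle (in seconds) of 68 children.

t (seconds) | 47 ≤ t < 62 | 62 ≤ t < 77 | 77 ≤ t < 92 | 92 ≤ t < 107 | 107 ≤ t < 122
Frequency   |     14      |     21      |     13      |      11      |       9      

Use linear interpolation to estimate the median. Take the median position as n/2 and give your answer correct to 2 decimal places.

Cumulative frequencies: 14, 35, 48, 59, 68
n = 68; position = n/2 = 34.
This falls in the class 62 ≤ t < 77: L = 62, F = 14, f = 21, h = 15.
Median ≈ 62 + ((34 − 14) / 21) × 15 = 76.2857

76.29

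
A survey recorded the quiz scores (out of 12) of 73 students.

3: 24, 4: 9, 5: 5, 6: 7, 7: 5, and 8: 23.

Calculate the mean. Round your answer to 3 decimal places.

5.397

Values: 3, 4, 5, 6, 7, 8
Σfx = 24×3 + 9×4 + 5×5 + 7×6 + 5×7 + 23×8 = 394
n = Σf = 73
Mean = 394 / 73 = 5.3973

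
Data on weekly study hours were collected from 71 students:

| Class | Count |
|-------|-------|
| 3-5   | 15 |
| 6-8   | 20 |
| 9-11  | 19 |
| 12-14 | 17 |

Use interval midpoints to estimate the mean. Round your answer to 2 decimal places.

8.61

Midpoints: 4, 7, 10, 13
Σfm = 15×4 + 20×7 + 19×10 + 17×13 = 611
n = Σf = 71
Mean = 611 / 71 = 8.6056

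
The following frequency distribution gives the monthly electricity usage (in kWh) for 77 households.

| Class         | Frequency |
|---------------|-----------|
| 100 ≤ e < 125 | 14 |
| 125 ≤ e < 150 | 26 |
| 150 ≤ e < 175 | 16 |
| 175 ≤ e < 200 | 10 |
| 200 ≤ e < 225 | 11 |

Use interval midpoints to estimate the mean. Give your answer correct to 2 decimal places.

155.36

Midpoints: 112.5, 137.5, 162.5, 187.5, 212.5
Σfm = 14×112.5 + 26×137.5 + 16×162.5 + 10×187.5 + 11×212.5 = 11962.5
n = Σf = 77
Mean = 11962.5 / 77 = 155.3571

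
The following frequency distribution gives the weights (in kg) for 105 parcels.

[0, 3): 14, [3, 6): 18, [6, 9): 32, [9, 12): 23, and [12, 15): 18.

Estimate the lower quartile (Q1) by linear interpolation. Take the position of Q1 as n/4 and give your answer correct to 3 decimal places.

Cumulative frequencies: 14, 32, 64, 87, 105
n = 105; position = n/4 = 26.25.
This falls in the class [3, 6): L = 3, F = 14, f = 18, h = 3.
Lower quartile ≈ 3 + ((26.25 − 14) / 18) × 3 = 5.0417

5.042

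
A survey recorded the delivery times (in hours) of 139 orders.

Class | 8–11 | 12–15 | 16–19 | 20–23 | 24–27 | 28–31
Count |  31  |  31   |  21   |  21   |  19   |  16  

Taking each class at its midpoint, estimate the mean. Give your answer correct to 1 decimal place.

17.9

Midpoints: 9.5, 13.5, 17.5, 21.5, 25.5, 29.5
Σfm = 31×9.5 + 31×13.5 + 21×17.5 + 21×21.5 + 19×25.5 + 16×29.5 = 2488.5
n = Σf = 139
Mean = 2488.5 / 139 = 17.9029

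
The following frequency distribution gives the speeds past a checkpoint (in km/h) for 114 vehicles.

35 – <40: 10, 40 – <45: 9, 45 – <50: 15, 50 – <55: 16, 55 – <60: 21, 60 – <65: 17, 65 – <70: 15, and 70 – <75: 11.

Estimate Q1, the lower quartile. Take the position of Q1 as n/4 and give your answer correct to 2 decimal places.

Cumulative frequencies: 10, 19, 34, 50, 71, 88, 103, 114
n = 114; position = n/4 = 28.5.
This falls in the class 45 – <50: L = 45, F = 19, f = 15, h = 5.
Lower quartile ≈ 45 + ((28.5 − 19) / 15) × 5 = 48.1667

48.17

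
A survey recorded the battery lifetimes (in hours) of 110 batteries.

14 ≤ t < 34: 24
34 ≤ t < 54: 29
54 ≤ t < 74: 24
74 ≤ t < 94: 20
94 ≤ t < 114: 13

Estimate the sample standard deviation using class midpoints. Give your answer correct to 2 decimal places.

Midpoints: 24, 44, 64, 84, 104
n = 110, Σfm = 6420, mean = 58.3636
Σfm² = 450000
Σf(m − x̄)² = Σfm² − (Σfm)²/n = 450000 − 6420²/110 = 75305.4545
Sample variance = 75305.4545 / 109 = 690.8757
Standard deviation = √690.8757 = 26.2845

26.28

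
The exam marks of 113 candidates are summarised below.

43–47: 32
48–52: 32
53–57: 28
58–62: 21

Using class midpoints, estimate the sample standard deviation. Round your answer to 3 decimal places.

5.412

Midpoints: 45, 50, 55, 60
n = 113, Σfm = 5840, mean = 51.6814
Σfm² = 305100
Σf(m − x̄)² = Σfm² − (Σfm)²/n = 305100 − 5840²/113 = 3280.5310
Sample variance = 3280.5310 / 112 = 29.2905
Standard deviation = √29.2905 = 5.4121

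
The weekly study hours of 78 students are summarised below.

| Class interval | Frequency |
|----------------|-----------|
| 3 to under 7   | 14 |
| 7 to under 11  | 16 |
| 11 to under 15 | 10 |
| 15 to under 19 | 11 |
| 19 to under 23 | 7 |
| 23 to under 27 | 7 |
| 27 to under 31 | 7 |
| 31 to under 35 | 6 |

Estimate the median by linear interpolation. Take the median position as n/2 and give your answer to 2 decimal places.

14.60

Cumulative frequencies: 14, 30, 40, 51, 58, 65, 72, 78
n = 78; position = n/2 = 39.
This falls in the class 11 to under 15: L = 11, F = 30, f = 10, h = 4.
Median ≈ 11 + ((39 − 30) / 10) × 4 = 14.6000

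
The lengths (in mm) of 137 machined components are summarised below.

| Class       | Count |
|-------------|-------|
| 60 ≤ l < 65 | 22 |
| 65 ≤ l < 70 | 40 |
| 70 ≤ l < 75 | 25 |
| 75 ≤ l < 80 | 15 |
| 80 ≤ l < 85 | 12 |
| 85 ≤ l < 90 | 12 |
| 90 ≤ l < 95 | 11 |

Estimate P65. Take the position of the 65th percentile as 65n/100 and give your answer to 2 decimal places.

Cumulative frequencies: 22, 62, 87, 102, 114, 126, 137
n = 137; position = 65n/100 = 89.05.
This falls in the class 75 ≤ l < 80: L = 75, F = 87, f = 15, h = 5.
65th percentile ≈ 75 + ((89.05 − 87) / 15) × 5 = 75.6833

75.68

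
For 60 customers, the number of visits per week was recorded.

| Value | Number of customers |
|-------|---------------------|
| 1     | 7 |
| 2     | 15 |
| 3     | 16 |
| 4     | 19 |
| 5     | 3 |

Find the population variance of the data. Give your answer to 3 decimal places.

Values: 1, 2, 3, 4, 5
n = 60, Σfx = 176, mean = 2.9333
Σfx² = 590
Σf(x − x̄)² = Σfx² − (Σfx)²/n = 590 − 176²/60 = 73.7333
Population variance = 73.7333 / 60 = 1.2289

1.229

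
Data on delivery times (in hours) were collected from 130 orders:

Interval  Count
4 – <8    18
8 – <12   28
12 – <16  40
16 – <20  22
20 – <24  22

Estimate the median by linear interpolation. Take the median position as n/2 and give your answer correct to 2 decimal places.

13.90

Cumulative frequencies: 18, 46, 86, 108, 130
n = 130; position = n/2 = 65.
This falls in the class 12 – <16: L = 12, F = 46, f = 40, h = 4.
Median ≈ 12 + ((65 − 46) / 40) × 4 = 13.9000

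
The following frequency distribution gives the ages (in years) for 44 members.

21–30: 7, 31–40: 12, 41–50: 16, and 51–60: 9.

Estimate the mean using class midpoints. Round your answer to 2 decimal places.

41.64

Midpoints: 25.5, 35.5, 45.5, 55.5
Σfm = 7×25.5 + 12×35.5 + 16×45.5 + 9×55.5 = 1832
n = Σf = 44
Mean = 1832 / 44 = 41.6364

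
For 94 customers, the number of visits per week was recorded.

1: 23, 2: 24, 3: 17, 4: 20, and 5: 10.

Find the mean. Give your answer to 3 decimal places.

Values: 1, 2, 3, 4, 5
Σfx = 23×1 + 24×2 + 17×3 + 20×4 + 10×5 = 252
n = Σf = 94
Mean = 252 / 94 = 2.6809

2.681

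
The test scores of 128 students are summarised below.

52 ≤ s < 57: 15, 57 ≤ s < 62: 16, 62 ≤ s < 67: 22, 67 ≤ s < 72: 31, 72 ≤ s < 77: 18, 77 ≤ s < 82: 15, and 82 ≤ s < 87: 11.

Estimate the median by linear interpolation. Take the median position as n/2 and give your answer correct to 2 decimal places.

68.77

Cumulative frequencies: 15, 31, 53, 84, 102, 117, 128
n = 128; position = n/2 = 64.
This falls in the class 67 ≤ s < 72: L = 67, F = 53, f = 31, h = 5.
Median ≈ 67 + ((64 − 53) / 31) × 5 = 68.7742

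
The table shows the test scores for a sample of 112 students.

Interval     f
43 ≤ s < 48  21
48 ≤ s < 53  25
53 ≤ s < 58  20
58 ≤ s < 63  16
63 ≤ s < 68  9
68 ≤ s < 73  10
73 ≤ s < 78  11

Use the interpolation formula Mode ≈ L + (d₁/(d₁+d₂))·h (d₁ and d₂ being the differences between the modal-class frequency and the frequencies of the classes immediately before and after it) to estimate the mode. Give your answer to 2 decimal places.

50.22

Modal class: 48 ≤ s < 53 (highest frequency 25).
d₁ = 25 − 21 = 4, d₂ = 25 − 20 = 5
Mode ≈ 48 + (4/(4+5)) × 5 = 48 + 2.2222 = 50.2222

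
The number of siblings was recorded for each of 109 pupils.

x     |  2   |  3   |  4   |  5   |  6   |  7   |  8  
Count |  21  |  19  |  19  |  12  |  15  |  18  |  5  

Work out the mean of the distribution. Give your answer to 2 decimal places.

Values: 2, 3, 4, 5, 6, 7, 8
Σfx = 21×2 + 19×3 + 19×4 + 12×5 + 15×6 + 18×7 + 5×8 = 491
n = Σf = 109
Mean = 491 / 109 = 4.5046

4.50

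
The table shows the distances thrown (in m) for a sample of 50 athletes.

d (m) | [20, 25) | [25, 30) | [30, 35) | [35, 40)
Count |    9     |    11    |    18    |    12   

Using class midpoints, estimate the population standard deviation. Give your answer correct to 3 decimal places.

5.158

Midpoints: 22.5, 27.5, 32.5, 37.5
n = 50, Σfm = 1540, mean = 30.8000
Σfm² = 48762.5
Σf(m − x̄)² = Σfm² − (Σfm)²/n = 48762.5 − 1540²/50 = 1330.5000
Population variance = 1330.5000 / 50 = 26.6100
Standard deviation = √26.6100 = 5.1585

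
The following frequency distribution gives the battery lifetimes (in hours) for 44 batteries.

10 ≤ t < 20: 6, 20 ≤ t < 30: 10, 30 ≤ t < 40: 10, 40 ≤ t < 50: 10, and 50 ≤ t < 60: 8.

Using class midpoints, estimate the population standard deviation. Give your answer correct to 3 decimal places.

Midpoints: 15, 25, 35, 45, 55
n = 44, Σfm = 1580, mean = 35.9091
Σfm² = 64300
Σf(m − x̄)² = Σfm² − (Σfm)²/n = 64300 − 1580²/44 = 7563.6364
Population variance = 7563.6364 / 44 = 171.9008
Standard deviation = √171.9008 = 13.1111

13.111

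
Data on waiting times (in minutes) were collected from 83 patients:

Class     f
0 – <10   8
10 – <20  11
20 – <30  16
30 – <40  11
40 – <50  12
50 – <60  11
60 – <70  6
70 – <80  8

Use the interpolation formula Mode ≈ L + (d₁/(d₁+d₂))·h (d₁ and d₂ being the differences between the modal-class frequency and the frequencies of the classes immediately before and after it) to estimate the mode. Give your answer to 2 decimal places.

25.00

Modal class: 20 – <30 (highest frequency 16).
d₁ = 16 − 11 = 5, d₂ = 16 − 11 = 5
Mode ≈ 20 + (5/(5+5)) × 10 = 20 + 5.0000 = 25.0000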